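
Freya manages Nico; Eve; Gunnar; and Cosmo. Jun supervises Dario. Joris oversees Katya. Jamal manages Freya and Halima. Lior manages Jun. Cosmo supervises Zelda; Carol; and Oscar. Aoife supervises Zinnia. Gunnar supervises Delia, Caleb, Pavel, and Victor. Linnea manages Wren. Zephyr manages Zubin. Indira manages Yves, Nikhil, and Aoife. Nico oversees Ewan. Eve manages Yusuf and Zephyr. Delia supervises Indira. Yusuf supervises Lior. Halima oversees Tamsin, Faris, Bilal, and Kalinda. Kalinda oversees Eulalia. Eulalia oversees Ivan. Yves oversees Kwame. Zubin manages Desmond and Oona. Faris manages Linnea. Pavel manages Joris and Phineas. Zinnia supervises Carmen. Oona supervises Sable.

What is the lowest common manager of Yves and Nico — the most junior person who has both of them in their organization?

Freya

Yves's chain of managers is Indira, Delia, Gunnar, Freya, Jamal. Nico's chain of managers is Freya, Jamal. The first manager that appears in both chains is Freya.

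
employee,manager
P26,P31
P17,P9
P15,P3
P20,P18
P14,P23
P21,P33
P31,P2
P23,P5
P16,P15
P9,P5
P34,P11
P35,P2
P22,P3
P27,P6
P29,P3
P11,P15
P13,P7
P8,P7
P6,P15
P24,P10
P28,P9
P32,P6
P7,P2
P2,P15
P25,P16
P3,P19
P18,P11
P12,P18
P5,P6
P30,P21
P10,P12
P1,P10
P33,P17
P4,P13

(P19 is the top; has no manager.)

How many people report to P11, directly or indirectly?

7

P11 directly manages P18, P34. Under P18: P20, P12, P10, P1, P24 (5). P34 has no reports. So P11's organization is 2 direct reports plus everyone under them: 6 + 1 = 7.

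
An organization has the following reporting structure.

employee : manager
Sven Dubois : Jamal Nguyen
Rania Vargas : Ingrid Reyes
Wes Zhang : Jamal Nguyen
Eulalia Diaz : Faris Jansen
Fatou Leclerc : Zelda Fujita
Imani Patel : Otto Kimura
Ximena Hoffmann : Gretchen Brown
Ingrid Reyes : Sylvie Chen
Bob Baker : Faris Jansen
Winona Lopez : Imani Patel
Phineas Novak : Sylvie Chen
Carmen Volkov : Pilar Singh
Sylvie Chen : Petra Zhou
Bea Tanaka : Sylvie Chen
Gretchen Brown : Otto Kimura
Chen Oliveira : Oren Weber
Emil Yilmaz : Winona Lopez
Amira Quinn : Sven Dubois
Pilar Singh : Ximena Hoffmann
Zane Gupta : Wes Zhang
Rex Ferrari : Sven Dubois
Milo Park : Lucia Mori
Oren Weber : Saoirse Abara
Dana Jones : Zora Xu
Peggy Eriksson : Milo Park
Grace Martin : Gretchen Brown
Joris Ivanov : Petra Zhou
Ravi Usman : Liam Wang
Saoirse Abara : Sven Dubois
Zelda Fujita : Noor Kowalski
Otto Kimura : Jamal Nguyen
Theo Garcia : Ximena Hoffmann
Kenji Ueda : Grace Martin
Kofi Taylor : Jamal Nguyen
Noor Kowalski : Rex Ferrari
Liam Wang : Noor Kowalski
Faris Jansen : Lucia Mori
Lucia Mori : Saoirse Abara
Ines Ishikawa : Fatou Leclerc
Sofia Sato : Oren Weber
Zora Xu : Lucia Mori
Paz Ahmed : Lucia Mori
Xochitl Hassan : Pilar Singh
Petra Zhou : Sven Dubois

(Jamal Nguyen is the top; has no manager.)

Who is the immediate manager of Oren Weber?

Saoirse Abara

Oren Weber reports directly to Saoirse Abara.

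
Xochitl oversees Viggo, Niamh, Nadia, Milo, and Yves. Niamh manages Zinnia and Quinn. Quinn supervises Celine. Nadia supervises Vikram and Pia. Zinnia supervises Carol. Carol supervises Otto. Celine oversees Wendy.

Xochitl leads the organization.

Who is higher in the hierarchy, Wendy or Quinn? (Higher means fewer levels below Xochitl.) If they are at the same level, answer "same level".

Quinn

Wendy is 4 levels below Xochitl; Quinn is 2. Quinn is higher.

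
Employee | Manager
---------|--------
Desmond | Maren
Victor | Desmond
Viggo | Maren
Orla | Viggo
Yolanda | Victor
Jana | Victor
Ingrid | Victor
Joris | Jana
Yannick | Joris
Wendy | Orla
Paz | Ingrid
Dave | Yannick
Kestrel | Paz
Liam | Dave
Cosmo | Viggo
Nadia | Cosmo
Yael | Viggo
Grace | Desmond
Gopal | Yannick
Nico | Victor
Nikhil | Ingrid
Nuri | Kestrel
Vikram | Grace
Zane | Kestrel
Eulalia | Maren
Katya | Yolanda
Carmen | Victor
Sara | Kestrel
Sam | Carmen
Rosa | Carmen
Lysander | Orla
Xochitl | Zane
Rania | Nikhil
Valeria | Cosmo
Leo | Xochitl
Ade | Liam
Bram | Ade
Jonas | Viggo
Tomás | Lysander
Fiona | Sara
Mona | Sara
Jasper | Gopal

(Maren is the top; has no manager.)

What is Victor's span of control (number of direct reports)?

5

Victor directly manages Yolanda, Jana, Ingrid, Nico, Carmen. That is 5 direct reports.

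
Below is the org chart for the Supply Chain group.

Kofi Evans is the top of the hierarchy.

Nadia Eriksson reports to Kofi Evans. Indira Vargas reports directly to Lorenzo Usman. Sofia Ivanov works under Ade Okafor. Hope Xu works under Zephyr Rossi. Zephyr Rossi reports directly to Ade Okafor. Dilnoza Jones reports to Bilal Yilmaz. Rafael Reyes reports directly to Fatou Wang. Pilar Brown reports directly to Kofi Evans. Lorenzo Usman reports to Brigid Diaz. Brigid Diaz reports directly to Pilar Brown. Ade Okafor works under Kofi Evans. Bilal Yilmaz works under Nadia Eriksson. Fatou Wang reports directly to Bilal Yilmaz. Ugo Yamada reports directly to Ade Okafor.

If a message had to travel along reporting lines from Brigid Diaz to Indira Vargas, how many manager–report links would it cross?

Indira Vargas is in Brigid Diaz's organization: the chain from Indira Vargas up to Brigid Diaz is Indira Vargas → Lorenzo Usman → Brigid Diaz, which is 2 links.

2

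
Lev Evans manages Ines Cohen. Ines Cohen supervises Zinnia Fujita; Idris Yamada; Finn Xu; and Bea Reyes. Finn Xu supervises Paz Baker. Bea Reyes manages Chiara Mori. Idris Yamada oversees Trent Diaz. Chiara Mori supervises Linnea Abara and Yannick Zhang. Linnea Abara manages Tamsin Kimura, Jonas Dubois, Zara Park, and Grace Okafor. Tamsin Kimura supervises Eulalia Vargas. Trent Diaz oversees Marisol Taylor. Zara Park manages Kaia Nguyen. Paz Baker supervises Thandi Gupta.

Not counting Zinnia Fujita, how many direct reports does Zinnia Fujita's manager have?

3

Zinnia Fujita reports to Ines Cohen. Ines Cohen's other direct reports are Finn Xu, Bea Reyes, Idris Yamada — 3 peers.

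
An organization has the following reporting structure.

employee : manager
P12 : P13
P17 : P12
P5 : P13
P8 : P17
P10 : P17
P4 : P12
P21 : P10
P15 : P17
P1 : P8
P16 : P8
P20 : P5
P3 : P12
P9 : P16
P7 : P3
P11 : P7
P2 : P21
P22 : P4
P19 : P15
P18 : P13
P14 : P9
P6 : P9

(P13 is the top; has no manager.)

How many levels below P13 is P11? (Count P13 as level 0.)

Chain from P11 up to P13: P11 → P7 → P3 → P12 → P13. That is 4 steps up, so P11 is 4 levels below P13.

4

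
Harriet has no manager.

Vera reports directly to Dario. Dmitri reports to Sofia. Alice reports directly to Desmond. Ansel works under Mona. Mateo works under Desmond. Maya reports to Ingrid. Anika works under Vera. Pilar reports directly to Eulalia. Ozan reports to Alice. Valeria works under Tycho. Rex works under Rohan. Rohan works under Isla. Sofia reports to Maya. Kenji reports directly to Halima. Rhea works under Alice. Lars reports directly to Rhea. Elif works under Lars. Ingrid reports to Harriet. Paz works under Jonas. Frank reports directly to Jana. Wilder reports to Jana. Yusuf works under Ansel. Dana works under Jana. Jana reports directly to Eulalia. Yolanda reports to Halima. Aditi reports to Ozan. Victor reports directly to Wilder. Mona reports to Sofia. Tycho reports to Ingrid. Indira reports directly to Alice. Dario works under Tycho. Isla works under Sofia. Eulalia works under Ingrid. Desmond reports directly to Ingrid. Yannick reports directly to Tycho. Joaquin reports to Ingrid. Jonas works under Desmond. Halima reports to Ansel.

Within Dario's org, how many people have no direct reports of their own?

1

The only person in Dario's organization with no one reporting to them is Anika. That is 1.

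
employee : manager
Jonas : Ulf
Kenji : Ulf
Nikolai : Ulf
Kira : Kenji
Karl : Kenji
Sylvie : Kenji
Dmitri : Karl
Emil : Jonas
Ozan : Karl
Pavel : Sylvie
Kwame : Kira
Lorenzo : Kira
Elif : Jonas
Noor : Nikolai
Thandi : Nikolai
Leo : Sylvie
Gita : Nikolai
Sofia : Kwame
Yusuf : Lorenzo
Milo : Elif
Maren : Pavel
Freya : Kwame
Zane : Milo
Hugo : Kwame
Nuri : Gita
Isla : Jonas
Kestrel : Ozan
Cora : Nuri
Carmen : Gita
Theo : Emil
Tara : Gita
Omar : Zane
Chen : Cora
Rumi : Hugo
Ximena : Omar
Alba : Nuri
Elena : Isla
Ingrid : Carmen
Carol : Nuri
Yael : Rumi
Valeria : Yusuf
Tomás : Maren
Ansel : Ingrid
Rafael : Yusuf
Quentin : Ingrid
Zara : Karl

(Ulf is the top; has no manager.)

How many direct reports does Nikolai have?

3

Nikolai directly manages Noor, Thandi, Gita. That is 3 direct reports.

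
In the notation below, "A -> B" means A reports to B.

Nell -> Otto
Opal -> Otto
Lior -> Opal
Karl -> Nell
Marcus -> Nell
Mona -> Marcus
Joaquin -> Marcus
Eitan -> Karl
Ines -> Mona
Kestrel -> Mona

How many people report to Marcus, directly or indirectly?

4

Marcus directly manages Mona, Joaquin. Under Mona: Kestrel, Ines (2). Joaquin has no reports. So Marcus's organization is 2 direct reports plus everyone under them: 3 + 1 = 4.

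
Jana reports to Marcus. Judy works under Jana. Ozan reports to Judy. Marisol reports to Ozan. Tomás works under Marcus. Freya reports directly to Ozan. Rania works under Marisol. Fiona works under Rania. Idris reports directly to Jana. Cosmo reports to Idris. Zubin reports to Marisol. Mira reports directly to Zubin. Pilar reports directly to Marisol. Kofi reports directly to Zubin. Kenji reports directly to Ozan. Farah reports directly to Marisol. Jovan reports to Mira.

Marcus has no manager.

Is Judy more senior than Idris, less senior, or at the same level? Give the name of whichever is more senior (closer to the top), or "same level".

same level

Both Judy and Idris are 2 levels below Marcus.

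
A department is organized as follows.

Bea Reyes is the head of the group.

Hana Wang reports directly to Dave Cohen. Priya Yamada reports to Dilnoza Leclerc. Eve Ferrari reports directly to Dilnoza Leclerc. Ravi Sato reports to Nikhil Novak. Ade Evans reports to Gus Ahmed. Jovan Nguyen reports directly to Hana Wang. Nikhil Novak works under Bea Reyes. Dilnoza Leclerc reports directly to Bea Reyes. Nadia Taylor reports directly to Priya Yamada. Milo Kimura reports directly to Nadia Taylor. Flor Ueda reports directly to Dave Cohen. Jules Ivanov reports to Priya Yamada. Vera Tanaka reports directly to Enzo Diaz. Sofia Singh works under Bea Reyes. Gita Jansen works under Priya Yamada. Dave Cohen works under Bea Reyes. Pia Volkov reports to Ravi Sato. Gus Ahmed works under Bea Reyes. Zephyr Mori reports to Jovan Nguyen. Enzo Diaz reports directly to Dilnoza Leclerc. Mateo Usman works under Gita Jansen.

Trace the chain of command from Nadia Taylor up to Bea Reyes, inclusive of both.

Nadia Taylor -> Priya Yamada -> Dilnoza Leclerc -> Bea Reyes

Nadia Taylor reports to Priya Yamada. Priya Yamada reports to Dilnoza Leclerc. Dilnoza Leclerc reports to Bea Reyes. Bea Reyes is at the top.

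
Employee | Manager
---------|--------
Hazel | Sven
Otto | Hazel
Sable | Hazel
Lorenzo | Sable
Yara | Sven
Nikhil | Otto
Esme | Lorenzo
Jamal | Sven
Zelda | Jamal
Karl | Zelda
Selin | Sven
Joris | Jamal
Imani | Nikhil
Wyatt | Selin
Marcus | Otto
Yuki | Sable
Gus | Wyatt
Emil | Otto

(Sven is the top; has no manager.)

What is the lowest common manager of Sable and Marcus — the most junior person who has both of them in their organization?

Hazel

Sable's chain of managers is Hazel, Sven. Marcus's chain of managers is Otto, Hazel, Sven. The first manager that appears in both chains is Hazel.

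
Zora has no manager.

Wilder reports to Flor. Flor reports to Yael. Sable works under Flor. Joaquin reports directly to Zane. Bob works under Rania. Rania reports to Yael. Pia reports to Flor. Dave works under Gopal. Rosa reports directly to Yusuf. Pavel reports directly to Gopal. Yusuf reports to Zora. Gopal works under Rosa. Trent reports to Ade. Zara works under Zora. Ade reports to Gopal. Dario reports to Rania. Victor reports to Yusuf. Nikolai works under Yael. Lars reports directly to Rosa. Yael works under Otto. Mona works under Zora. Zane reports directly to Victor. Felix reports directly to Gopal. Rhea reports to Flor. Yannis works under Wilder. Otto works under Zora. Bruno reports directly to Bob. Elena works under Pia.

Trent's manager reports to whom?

Gopal

Trent reports to Ade, and Ade reports to Gopal. So Trent's skip-level manager is Gopal.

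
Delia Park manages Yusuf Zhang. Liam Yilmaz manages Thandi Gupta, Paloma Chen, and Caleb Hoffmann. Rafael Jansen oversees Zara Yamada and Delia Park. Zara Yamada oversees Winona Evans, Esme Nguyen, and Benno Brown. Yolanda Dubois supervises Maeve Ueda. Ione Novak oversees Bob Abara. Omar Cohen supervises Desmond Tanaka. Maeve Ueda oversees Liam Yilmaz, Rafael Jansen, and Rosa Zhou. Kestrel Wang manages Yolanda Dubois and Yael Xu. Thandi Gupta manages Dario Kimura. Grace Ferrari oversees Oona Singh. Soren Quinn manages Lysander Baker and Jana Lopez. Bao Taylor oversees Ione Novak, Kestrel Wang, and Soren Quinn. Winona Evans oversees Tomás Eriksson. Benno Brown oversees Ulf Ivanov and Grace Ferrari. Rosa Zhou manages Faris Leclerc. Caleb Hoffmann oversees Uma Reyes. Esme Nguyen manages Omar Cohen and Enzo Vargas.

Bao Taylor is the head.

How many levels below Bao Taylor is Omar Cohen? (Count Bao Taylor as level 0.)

7

Chain from Omar Cohen up to Bao Taylor: Omar Cohen → Esme Nguyen → Zara Yamada → Rafael Jansen → Maeve Ueda → Yolanda Dubois → Kestrel Wang → Bao Taylor. That is 7 steps up, so Omar Cohen is 7 levels below Bao Taylor.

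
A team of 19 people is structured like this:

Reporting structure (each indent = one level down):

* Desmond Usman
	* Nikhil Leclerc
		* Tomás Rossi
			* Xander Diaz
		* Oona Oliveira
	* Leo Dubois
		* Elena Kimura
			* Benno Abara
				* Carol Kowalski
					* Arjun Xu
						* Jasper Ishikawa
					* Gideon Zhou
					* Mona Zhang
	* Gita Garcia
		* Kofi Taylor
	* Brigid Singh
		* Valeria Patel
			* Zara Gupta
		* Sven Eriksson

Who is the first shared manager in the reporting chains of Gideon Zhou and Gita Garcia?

Gideon Zhou's chain of managers is Carol Kowalski, Benno Abara, Elena Kimura, Leo Dubois, Desmond Usman. Gita Garcia's chain of managers is Desmond Usman. The first manager that appears in both chains is Desmond Usman.

Desmond Usman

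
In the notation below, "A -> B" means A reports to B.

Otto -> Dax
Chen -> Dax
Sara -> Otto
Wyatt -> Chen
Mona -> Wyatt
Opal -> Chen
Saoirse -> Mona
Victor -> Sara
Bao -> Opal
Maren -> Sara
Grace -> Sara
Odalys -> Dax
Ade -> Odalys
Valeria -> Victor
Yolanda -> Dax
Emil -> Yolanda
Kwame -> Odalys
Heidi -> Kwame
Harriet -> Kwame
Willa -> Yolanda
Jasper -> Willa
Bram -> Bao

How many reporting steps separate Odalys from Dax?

1

Chain from Odalys up to Dax: Odalys → Dax. That is 1 step up, so Odalys is 1 level below Dax.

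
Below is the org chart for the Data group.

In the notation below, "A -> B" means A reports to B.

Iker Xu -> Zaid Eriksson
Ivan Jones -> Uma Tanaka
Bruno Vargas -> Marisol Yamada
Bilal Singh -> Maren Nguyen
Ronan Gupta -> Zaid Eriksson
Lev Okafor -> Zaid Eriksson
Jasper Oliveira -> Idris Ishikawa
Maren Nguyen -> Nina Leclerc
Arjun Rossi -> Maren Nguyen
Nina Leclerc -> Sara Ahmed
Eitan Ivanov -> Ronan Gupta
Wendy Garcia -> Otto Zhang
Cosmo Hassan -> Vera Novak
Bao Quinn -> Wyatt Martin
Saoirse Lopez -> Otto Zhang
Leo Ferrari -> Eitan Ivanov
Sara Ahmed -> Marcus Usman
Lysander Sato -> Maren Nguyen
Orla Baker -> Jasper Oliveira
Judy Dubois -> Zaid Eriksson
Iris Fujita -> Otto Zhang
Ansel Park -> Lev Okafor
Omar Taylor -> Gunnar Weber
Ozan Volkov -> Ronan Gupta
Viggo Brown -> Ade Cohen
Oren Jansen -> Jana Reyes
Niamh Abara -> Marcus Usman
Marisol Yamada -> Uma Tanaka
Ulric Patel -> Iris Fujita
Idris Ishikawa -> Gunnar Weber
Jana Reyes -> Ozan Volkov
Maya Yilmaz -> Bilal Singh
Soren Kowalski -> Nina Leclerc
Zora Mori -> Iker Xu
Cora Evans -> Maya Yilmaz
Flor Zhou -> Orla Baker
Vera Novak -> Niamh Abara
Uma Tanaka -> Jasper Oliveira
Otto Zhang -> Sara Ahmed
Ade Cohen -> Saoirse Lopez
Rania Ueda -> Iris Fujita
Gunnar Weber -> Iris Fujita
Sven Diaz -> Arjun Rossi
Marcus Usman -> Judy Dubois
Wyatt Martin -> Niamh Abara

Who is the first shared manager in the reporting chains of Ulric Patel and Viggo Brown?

Otto Zhang

Ulric Patel's chain of managers is Iris Fujita, Otto Zhang, Sara Ahmed, Marcus Usman, Judy Dubois, Zaid Eriksson. Viggo Brown's chain of managers is Ade Cohen, Saoirse Lopez, Otto Zhang, Sara Ahmed, Marcus Usman, Judy Dubois, Zaid Eriksson. The first manager that appears in both chains is Otto Zhang.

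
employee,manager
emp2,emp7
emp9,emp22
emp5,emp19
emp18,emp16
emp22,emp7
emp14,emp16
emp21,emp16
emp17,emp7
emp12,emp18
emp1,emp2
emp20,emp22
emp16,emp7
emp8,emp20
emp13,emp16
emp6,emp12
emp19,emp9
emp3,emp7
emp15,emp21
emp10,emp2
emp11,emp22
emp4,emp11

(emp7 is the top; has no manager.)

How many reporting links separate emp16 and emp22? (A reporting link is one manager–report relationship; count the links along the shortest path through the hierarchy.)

2

emp16 is 1 level below emp7, and emp22 is 1 level below emp7 (their lowest common manager). The shortest path runs up from emp16 to emp7 and back down to emp22: 1 + 1 = 2 links.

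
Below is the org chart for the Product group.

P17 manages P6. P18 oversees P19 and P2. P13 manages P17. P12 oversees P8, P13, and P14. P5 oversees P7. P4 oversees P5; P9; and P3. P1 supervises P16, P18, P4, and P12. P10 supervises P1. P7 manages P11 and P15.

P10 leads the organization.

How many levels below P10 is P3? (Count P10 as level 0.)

Chain from P3 up to P10: P3 → P4 → P1 → P10. That is 3 steps up, so P3 is 3 levels below P10.

3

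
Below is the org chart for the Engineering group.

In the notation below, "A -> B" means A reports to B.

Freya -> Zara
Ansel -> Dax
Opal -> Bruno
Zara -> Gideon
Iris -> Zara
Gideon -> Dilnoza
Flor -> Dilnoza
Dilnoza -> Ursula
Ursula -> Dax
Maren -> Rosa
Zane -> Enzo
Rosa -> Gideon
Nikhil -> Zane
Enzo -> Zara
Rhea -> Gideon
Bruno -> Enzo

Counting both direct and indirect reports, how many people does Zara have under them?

7

Zara directly manages Freya, Enzo, Iris. Freya has no reports. Under Enzo: Zane, Nikhil, Bruno, Opal (4). Iris has no reports. So Zara's organization is 3 direct reports plus everyone under them: 1 + 5 + 1 = 7.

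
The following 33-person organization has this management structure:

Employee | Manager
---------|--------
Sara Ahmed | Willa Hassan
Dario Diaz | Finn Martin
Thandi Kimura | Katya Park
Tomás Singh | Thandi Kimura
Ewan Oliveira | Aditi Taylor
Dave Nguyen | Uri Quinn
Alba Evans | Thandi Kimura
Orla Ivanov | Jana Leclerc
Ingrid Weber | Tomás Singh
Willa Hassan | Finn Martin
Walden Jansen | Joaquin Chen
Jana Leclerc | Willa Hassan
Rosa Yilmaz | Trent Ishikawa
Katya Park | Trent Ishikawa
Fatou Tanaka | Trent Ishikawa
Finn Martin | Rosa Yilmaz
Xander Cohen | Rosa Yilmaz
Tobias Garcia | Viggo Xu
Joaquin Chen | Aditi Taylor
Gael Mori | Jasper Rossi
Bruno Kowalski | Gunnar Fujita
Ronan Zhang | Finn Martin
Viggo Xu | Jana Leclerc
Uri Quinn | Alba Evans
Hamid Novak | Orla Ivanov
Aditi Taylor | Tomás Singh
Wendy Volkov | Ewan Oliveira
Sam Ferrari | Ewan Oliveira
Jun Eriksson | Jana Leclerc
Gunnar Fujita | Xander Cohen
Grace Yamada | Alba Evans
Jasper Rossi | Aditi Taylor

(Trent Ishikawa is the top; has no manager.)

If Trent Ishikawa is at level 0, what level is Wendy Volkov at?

6

Chain from Wendy Volkov up to Trent Ishikawa: Wendy Volkov → Ewan Oliveira → Aditi Taylor → Tomás Singh → Thandi Kimura → Katya Park → Trent Ishikawa. That is 6 steps up, so Wendy Volkov is 6 levels below Trent Ishikawa.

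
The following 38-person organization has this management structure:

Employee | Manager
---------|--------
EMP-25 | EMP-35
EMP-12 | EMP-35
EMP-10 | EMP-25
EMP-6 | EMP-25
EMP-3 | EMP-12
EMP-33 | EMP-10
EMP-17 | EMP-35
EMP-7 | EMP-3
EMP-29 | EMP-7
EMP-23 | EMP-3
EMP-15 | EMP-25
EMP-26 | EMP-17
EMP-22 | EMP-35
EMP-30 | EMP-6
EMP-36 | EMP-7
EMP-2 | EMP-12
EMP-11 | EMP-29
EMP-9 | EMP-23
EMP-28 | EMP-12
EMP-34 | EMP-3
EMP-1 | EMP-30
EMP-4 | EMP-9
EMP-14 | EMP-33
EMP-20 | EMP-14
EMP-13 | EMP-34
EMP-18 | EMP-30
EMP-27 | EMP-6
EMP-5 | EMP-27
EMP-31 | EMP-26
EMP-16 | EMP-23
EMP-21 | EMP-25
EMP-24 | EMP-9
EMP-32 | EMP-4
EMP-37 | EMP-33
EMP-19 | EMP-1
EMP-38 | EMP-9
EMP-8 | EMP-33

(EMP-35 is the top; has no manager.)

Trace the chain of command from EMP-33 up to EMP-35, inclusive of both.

EMP-33 reports to EMP-10. EMP-10 reports to EMP-25. EMP-25 reports to EMP-35. EMP-35 is at the top.

EMP-33 -> EMP-10 -> EMP-25 -> EMP-35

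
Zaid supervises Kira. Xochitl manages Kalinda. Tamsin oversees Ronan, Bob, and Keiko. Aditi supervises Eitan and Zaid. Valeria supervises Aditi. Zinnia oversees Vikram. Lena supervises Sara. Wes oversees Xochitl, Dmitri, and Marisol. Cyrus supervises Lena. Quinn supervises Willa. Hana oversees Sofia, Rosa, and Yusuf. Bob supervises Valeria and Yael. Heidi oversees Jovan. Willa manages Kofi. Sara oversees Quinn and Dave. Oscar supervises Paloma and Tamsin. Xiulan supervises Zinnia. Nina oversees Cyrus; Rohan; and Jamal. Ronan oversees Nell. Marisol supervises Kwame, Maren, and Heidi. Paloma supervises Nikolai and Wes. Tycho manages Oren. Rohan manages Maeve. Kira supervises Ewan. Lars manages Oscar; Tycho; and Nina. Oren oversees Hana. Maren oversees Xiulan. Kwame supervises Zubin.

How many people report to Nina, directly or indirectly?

Nina directly manages Cyrus, Rohan, Jamal. Under Cyrus: Lena, Sara, Dave, Quinn, Willa, Kofi (6). Under Rohan: Maeve (1). Jamal has no reports. So Nina's organization is 3 direct reports plus everyone under them: 7 + 2 + 1 = 10.

10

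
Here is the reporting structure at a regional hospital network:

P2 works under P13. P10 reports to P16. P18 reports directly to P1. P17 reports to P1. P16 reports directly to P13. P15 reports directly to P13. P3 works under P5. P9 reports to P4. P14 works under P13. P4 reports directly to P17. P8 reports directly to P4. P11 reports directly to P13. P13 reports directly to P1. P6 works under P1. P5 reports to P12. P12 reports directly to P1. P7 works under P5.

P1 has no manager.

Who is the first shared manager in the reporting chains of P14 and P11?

P14's chain of managers is P13, P1. P11's chain of managers is P13, P1. The first manager that appears in both chains is P13.

P13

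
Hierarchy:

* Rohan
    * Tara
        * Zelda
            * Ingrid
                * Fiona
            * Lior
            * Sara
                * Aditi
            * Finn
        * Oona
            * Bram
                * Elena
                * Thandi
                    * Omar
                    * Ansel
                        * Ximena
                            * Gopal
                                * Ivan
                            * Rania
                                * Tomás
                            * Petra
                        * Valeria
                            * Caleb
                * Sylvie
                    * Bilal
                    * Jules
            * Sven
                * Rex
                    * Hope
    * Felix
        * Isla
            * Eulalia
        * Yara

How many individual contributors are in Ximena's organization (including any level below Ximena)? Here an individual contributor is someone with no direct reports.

3

The people in Ximena's organization with no one reporting to them are Petra, Tomás, Ivan. That is 3.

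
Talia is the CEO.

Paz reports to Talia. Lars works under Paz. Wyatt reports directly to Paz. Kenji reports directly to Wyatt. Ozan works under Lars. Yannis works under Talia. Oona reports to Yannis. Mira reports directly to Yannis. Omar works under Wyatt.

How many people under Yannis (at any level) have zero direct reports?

The people in Yannis's organization with no one reporting to them are Mira, Oona. That is 2.

2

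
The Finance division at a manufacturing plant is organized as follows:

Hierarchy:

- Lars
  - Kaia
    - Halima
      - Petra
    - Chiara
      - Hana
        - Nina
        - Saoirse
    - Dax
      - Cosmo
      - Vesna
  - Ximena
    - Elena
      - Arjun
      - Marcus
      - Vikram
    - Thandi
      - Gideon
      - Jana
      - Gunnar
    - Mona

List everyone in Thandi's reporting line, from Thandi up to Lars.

Thandi -> Ximena -> Lars

Thandi reports to Ximena. Ximena reports to Lars. Lars is at the top.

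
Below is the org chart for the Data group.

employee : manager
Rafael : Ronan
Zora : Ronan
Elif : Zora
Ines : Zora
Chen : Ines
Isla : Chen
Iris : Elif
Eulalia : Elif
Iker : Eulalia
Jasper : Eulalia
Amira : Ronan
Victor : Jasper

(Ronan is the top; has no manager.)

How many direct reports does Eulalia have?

2

Eulalia directly manages Iker, Jasper. That is 2 direct reports.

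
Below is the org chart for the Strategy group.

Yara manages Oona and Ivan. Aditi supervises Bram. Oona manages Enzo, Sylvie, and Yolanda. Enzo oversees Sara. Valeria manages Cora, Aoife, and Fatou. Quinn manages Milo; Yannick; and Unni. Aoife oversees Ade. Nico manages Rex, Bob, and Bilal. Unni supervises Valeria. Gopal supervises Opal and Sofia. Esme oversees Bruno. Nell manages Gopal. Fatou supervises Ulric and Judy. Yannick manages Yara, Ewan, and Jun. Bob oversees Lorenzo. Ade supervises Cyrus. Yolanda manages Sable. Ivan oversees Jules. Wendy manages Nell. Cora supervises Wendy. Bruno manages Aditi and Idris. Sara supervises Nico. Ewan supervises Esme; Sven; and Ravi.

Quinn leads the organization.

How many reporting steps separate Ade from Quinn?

4

Chain from Ade up to Quinn: Ade → Aoife → Valeria → Unni → Quinn. That is 4 steps up, so Ade is 4 levels below Quinn.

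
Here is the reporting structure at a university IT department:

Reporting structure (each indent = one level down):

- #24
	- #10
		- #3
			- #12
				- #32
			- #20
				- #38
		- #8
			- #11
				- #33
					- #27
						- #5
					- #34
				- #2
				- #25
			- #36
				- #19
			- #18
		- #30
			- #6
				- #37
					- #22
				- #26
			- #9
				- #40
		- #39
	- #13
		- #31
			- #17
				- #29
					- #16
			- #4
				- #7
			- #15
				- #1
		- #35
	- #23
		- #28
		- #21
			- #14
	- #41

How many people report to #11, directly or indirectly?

6

#11 directly manages #33, #2, #25. Under #33: #34, #27, #5 (3). #2 has no reports. #25 has no reports. So #11's organization is 3 direct reports plus everyone under them: 4 + 1 + 1 = 6.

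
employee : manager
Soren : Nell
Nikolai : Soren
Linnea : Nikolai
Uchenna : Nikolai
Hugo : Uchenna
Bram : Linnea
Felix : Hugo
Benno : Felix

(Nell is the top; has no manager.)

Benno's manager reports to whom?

Benno reports to Felix, and Felix reports to Hugo. So Benno's skip-level manager is Hugo.

Hugo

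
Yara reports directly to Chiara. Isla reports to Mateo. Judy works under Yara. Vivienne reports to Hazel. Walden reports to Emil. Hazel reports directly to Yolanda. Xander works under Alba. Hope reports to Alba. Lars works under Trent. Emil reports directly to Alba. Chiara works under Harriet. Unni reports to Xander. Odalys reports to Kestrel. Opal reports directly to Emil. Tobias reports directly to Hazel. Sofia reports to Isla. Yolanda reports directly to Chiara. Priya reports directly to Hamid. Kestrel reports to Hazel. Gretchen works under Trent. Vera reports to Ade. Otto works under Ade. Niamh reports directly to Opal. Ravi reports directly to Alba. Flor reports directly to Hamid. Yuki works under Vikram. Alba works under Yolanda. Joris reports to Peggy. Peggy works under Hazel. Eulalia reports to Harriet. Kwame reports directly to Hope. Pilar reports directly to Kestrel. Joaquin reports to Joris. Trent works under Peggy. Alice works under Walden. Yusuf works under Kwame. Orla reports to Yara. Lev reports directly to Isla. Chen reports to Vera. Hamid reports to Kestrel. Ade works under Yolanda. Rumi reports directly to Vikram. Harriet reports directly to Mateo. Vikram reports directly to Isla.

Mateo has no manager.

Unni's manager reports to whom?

Alba

Unni reports to Xander, and Xander reports to Alba. So Unni's skip-level manager is Alba.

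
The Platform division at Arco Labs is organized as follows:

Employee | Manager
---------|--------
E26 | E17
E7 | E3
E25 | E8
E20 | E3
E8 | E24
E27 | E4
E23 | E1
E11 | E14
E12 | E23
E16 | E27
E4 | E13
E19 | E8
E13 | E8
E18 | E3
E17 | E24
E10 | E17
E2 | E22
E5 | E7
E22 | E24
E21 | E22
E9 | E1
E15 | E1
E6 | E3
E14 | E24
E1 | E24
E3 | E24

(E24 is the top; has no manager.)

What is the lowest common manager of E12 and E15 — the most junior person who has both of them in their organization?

E1

E12's chain of managers is E23, E1, E24. E15's chain of managers is E1, E24. The first manager that appears in both chains is E1.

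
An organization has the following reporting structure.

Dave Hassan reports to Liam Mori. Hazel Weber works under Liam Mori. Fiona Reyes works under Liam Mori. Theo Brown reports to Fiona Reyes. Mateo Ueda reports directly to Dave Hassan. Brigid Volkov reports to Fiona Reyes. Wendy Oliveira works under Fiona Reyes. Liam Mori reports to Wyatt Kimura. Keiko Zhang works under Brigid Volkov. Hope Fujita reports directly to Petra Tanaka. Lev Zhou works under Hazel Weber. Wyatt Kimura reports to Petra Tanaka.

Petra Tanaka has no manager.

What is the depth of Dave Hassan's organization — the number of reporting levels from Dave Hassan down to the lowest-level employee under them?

1

The longest chain under Dave Hassan runs Dave Hassan → Mateo Ueda, which is 1 level below Dave Hassan.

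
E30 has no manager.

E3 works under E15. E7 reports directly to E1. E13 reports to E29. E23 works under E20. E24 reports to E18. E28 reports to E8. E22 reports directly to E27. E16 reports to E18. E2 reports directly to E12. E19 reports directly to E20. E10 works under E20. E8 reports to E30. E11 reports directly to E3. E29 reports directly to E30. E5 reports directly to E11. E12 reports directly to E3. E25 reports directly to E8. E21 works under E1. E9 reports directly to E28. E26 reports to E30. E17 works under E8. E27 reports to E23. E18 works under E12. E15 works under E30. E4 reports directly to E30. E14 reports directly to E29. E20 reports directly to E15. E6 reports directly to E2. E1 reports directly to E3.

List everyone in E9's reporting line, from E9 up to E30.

E9 -> E28 -> E8 -> E30

E9 reports to E28. E28 reports to E8. E8 reports to E30. E30 is at the top.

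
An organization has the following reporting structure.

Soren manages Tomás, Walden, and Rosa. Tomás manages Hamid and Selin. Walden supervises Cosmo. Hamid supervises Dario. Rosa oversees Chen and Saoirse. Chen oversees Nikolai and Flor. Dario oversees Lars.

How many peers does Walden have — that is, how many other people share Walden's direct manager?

2

Walden reports to Soren. Soren's other direct reports are Tomás, Rosa — 2 peers.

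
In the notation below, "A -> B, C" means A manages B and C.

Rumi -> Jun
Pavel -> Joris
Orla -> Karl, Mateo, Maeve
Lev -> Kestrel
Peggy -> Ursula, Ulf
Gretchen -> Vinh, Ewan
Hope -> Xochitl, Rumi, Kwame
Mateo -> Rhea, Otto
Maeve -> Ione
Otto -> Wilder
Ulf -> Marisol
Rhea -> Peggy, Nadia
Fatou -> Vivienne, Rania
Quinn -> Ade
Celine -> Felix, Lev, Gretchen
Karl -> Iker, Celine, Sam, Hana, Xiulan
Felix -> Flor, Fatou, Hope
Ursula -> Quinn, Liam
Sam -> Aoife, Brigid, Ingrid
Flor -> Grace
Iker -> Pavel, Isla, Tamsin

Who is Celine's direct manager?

Celine reports directly to Karl.

Karl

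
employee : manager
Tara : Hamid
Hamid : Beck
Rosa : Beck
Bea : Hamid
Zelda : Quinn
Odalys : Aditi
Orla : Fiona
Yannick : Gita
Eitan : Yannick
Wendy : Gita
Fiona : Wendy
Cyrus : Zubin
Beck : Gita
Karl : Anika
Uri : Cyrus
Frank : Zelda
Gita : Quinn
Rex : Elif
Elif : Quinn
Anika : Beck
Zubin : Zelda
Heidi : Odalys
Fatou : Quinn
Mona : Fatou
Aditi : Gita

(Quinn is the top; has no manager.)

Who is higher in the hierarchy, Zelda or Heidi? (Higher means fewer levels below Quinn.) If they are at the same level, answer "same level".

Zelda

Zelda is 1 level below Quinn; Heidi is 4. Zelda is higher.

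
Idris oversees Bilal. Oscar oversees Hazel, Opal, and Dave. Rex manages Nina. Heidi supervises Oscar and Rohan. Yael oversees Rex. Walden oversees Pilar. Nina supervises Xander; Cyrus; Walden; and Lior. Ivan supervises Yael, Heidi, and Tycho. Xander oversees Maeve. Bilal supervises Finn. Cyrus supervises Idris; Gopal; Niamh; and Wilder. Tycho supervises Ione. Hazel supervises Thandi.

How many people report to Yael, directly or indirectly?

Yael directly manages Rex. Under Rex: Nina, Lior, Walden, Pilar, Cyrus, Wilder, Niamh, Gopal, Idris, Bilal, Finn, Xander, Maeve (13). That's 14 in total.

14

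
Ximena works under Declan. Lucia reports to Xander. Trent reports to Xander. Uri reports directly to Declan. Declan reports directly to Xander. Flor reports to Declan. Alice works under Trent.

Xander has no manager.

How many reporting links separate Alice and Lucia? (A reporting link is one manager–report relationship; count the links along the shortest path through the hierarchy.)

3

Alice is 2 levels below Xander, and Lucia is 1 level below Xander (their lowest common manager). The shortest path runs up from Alice to Xander and back down to Lucia: 2 + 1 = 3 links.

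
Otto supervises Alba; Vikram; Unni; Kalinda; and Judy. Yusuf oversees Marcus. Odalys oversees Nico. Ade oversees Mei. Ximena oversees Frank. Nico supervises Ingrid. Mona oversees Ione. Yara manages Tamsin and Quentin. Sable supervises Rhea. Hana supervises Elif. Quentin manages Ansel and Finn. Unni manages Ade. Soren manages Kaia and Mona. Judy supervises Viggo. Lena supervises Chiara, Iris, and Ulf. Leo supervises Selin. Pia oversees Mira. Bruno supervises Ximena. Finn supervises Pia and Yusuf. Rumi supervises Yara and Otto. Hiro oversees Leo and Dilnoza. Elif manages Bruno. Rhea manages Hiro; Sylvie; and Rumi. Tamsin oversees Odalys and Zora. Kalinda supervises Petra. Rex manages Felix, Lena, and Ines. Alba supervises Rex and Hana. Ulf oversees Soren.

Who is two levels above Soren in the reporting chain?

Soren reports to Ulf, and Ulf reports to Lena. So Soren's skip-level manager is Lena.

Lena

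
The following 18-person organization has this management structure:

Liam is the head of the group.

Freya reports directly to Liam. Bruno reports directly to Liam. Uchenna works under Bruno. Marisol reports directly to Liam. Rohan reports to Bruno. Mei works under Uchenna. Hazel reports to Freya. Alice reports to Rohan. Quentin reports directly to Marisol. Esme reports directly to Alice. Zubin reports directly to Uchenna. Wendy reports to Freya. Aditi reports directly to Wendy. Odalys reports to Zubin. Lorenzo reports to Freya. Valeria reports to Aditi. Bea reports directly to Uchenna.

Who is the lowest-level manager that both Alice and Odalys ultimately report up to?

Bruno

Alice's chain of managers is Rohan, Bruno, Liam. Odalys's chain of managers is Zubin, Uchenna, Bruno, Liam. The first manager that appears in both chains is Bruno.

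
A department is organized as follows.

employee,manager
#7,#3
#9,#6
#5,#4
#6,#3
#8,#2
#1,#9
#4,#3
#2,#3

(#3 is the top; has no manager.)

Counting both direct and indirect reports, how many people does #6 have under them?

2

#6 directly manages #9. Under #9: #1 (1). That's 2 in total.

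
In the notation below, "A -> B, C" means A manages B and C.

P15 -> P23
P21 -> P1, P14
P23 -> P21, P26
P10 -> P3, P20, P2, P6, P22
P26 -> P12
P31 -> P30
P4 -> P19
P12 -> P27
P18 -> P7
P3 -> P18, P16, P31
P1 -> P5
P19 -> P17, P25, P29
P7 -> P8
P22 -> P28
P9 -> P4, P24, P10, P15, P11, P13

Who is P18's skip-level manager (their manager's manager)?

P18 reports to P3, and P3 reports to P10. So P18's skip-level manager is P10.

P10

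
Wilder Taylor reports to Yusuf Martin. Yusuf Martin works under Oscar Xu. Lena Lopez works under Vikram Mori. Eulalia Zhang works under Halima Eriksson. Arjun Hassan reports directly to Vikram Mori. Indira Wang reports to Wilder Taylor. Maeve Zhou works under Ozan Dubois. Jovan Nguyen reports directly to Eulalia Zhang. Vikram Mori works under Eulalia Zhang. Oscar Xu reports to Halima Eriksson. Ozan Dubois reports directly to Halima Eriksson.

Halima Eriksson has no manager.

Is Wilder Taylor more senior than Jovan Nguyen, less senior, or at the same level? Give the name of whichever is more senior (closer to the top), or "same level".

Wilder Taylor is 3 levels below Halima Eriksson; Jovan Nguyen is 2. Jovan Nguyen is higher.

Jovan Nguyen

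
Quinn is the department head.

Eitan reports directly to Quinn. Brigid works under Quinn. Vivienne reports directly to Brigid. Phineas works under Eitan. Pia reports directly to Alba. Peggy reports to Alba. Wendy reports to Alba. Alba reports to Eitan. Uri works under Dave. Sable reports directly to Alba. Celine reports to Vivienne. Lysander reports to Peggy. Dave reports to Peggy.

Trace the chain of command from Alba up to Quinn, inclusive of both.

Alba -> Eitan -> Quinn

Alba reports to Eitan. Eitan reports to Quinn. Quinn is at the top.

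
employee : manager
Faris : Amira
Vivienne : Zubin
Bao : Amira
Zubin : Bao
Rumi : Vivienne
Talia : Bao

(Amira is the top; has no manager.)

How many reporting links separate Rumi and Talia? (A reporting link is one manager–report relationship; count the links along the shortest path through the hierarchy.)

4

Rumi is 3 levels below Bao, and Talia is 1 level below Bao (their lowest common manager). The shortest path runs up from Rumi to Bao and back down to Talia: 3 + 1 = 4 links.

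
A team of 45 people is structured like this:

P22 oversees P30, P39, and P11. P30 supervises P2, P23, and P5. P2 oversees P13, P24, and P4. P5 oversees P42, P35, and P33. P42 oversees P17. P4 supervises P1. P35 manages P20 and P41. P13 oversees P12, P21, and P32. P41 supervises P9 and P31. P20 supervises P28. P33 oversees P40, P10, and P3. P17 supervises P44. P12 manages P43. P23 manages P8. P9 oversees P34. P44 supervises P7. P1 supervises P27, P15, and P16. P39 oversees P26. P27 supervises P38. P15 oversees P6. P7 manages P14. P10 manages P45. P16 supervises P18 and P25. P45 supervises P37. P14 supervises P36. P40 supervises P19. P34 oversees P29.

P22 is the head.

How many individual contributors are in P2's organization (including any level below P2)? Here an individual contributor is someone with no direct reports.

The people in P2's organization with no one reporting to them are P32, P21, P43, P24, P25, P18, P6, P38. That is 8.

8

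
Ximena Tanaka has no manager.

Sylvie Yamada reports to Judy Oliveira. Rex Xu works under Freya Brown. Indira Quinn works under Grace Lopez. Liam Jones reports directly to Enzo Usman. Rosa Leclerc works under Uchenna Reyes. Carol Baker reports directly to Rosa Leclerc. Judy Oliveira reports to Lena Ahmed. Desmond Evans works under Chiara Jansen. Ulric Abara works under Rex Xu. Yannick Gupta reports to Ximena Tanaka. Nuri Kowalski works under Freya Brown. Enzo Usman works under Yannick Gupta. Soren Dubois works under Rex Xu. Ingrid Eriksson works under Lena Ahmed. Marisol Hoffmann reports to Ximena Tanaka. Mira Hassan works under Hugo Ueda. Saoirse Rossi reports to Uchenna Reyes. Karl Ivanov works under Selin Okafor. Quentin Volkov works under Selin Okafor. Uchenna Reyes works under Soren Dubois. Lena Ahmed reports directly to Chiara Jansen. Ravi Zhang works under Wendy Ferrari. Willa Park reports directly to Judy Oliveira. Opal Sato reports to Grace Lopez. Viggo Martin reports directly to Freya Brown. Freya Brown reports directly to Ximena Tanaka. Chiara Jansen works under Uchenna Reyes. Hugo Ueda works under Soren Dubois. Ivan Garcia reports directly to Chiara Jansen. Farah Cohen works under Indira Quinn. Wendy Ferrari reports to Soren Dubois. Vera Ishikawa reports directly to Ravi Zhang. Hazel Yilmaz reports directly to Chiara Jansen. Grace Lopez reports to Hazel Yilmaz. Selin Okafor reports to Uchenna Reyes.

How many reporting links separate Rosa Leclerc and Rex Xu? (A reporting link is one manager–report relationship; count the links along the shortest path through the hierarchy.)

Rosa Leclerc is in Rex Xu's organization: the chain from Rosa Leclerc up to Rex Xu is Rosa Leclerc → Uchenna Reyes → Soren Dubois → Rex Xu, which is 3 links.

3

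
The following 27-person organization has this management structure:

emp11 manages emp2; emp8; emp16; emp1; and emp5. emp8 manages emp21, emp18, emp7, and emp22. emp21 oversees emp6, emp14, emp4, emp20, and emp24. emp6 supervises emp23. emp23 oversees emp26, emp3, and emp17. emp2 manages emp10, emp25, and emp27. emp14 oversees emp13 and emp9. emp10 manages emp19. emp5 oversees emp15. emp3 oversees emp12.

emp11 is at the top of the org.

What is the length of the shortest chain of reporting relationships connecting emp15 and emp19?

emp15 is 2 levels below emp11, and emp19 is 3 levels below emp11 (their lowest common manager). The shortest path runs up from emp15 to emp11 and back down to emp19: 2 + 3 = 5 links.

5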